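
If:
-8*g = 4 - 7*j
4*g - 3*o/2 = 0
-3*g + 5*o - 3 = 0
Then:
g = 9/31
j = 28/31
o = 24/31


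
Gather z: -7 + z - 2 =z - 9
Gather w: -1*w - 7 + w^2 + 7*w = w^2 + 6*w - 7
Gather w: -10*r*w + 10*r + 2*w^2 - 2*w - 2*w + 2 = 10*r + 2*w^2 + w*(-10*r - 4) + 2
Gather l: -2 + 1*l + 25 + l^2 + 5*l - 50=l^2 + 6*l - 27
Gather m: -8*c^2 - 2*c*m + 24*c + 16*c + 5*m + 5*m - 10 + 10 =-8*c^2 + 40*c + m*(10 - 2*c)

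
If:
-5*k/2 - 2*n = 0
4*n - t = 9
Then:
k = -t/5 - 9/5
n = t/4 + 9/4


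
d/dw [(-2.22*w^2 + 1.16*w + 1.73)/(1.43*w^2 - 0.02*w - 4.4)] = (-1.6144*w^2 + 14.5882*w - 5.0694)/(2.0449*w^4 - 0.0572*w^3 - 12.5836*w^2 + 0.176*w + 19.36)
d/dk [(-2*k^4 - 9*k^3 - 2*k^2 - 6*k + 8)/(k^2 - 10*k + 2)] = (-4*k^5 + 51*k^4 + 164*k^3 - 28*k^2 - 24*k + 68)/(k^4 - 20*k^3 + 104*k^2 - 40*k + 4)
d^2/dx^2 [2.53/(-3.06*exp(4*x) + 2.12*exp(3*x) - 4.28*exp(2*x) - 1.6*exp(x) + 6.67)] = (-2.53*(12.24*exp(3*x) - 6.36*exp(2*x) + 8.56*exp(x) + 1.6)*(24.48*exp(3*x) - 12.72*exp(2*x) + 17.12*exp(x) + 3.2)*exp(x) + (123.8688*exp(3*x) - 48.2724*exp(2*x) + 43.3136*exp(x) + 4.048)*(3.06*exp(4*x) - 2.12*exp(3*x) + 4.28*exp(2*x) + 1.6*exp(x) - 6.67))*exp(x)/(3.06*exp(4*x) - 2.12*exp(3*x) + 4.28*exp(2*x) + 1.6*exp(x) - 6.67)^3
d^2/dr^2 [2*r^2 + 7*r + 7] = 4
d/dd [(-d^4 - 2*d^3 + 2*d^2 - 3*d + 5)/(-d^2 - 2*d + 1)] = (2*d^5 + 8*d^4 + 4*d^3 - 13*d^2 + 14*d + 7)/(d^4 + 4*d^3 + 2*d^2 - 4*d + 1)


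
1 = 1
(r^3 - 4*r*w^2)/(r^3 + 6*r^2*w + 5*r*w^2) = (r^2 - 4*w^2)/(r^2 + 6*r*w + 5*w^2)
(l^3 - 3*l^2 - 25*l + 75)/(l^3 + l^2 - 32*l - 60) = (l^2 - 8*l + 15)/(l^2 - 4*l - 12)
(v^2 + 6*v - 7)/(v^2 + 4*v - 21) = (v - 1)/(v - 3)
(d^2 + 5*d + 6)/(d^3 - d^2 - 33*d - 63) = (d + 2)/(d^2 - 4*d - 21)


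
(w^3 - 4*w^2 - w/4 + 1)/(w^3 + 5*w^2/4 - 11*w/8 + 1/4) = 2*(2*w^2 - 7*w - 4)/(4*w^2 + 7*w - 2)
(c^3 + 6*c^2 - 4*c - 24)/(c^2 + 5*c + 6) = (c^2 + 4*c - 12)/(c + 3)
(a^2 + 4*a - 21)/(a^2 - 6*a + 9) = (a + 7)/(a - 3)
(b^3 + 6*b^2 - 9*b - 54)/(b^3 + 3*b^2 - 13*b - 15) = (b^2 + 9*b + 18)/(b^2 + 6*b + 5)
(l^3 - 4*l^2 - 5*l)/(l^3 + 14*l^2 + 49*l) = (l^2 - 4*l - 5)/(l^2 + 14*l + 49)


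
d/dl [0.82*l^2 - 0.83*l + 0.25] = 1.64*l - 0.83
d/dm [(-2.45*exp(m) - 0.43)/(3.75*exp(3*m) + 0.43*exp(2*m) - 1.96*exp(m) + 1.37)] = (18.375*exp(3*m) + 5.891*exp(2*m) + 0.3698*exp(m) - 4.1993)*exp(m)/(14.0625*exp(6*m) + 3.225*exp(5*m) - 14.5151*exp(4*m) + 8.5894*exp(3*m) + 5.0198*exp(2*m) - 5.3704*exp(m) + 1.8769)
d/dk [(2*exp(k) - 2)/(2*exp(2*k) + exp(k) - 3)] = -4*exp(k)/(4*exp(2*k) + 12*exp(k) + 9)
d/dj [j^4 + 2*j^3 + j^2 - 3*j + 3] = 4*j^3 + 6*j^2 + 2*j - 3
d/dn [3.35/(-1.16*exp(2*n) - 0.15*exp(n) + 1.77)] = (7.772*exp(n) + 0.5025)*exp(n)/(1.16*exp(2*n) + 0.15*exp(n) - 1.77)^2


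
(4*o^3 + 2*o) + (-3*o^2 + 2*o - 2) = 4*o^3 - 3*o^2 + 4*o - 2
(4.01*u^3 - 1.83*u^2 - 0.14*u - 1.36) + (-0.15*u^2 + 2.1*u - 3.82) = 4.01*u^3 - 1.98*u^2 + 1.96*u - 5.18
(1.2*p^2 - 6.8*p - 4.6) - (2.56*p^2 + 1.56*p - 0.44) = -1.36*p^2 - 8.36*p - 4.16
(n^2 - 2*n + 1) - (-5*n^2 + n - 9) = 6*n^2 - 3*n + 10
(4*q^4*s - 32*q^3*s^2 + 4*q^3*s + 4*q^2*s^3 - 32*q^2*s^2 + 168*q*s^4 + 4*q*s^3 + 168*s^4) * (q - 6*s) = 4*q^5*s - 56*q^4*s^2 + 4*q^4*s + 196*q^3*s^3 - 56*q^3*s^2 + 144*q^2*s^4 + 196*q^2*s^3 - 1008*q*s^5 + 144*q*s^4 - 1008*s^5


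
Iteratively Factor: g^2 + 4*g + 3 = (g + 1)*(g + 3)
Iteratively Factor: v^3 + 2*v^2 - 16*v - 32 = (v + 2)*(v^2 - 16) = (v - 4)*(v + 2)*(v + 4)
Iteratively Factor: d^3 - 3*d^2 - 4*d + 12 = (d + 2)*(d^2 - 5*d + 6) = (d - 2)*(d + 2)*(d - 3)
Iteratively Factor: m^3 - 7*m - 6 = (m + 2)*(m^2 - 2*m - 3) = (m - 3)*(m + 2)*(m + 1)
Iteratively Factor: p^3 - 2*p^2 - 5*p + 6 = (p - 1)*(p^2 - p - 6) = (p - 3)*(p - 1)*(p + 2)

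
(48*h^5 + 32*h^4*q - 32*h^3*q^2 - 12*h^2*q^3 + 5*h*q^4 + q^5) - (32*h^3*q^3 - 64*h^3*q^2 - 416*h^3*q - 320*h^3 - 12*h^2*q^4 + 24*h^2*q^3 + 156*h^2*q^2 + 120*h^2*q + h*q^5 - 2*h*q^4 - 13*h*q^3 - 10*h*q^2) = 48*h^5 + 32*h^4*q - 32*h^3*q^3 + 32*h^3*q^2 + 416*h^3*q + 320*h^3 + 12*h^2*q^4 - 36*h^2*q^3 - 156*h^2*q^2 - 120*h^2*q - h*q^5 + 7*h*q^4 + 13*h*q^3 + 10*h*q^2 + q^5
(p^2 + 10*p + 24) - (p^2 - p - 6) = 11*p + 30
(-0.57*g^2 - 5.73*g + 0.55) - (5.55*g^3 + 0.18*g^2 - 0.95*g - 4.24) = -5.55*g^3 - 0.75*g^2 - 4.78*g + 4.79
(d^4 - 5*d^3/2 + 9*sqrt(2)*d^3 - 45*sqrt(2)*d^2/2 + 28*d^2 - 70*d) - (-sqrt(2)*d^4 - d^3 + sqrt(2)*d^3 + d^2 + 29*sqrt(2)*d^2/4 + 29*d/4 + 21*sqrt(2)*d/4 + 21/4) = d^4 + sqrt(2)*d^4 - 3*d^3/2 + 8*sqrt(2)*d^3 - 119*sqrt(2)*d^2/4 + 27*d^2 - 309*d/4 - 21*sqrt(2)*d/4 - 21/4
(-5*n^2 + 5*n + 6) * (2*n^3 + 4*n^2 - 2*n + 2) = -10*n^5 - 10*n^4 + 42*n^3 + 4*n^2 - 2*n + 12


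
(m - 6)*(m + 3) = m^2 - 3*m - 18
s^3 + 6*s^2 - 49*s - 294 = (s - 7)*(s + 6)*(s + 7)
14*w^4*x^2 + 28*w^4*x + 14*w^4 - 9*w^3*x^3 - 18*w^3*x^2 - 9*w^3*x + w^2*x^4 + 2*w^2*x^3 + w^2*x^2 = (-7*w + x)*(-2*w + x)*(w*x + w)^2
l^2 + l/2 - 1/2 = (l - 1/2)*(l + 1)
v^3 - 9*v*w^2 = v*(v - 3*w)*(v + 3*w)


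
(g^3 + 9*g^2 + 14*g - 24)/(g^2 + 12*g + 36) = (g^2 + 3*g - 4)/(g + 6)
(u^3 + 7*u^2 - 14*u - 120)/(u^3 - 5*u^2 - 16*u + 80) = (u^2 + 11*u + 30)/(u^2 - u - 20)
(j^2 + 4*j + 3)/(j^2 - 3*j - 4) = (j + 3)/(j - 4)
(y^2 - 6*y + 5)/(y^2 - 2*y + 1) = (y - 5)/(y - 1)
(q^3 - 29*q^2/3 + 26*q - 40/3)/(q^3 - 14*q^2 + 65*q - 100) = (q - 2/3)/(q - 5)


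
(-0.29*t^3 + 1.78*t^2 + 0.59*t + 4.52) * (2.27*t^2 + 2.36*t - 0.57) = -0.6583*t^5 + 3.3562*t^4 + 5.7054*t^3 + 10.6382*t^2 + 10.3309*t - 2.5764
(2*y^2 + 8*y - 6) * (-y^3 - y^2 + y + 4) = -2*y^5 - 10*y^4 + 22*y^2 + 26*y - 24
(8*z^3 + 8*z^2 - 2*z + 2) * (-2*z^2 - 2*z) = -16*z^5 - 32*z^4 - 12*z^3 - 4*z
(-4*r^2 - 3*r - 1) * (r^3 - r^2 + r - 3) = -4*r^5 + r^4 - 2*r^3 + 10*r^2 + 8*r + 3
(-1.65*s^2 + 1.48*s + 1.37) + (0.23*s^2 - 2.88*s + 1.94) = -1.42*s^2 - 1.4*s + 3.31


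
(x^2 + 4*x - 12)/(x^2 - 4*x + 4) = (x + 6)/(x - 2)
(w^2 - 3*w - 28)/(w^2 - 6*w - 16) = (-w^2 + 3*w + 28)/(-w^2 + 6*w + 16)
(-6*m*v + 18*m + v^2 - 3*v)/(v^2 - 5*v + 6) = (-6*m + v)/(v - 2)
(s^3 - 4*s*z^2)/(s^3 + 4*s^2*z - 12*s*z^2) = (s + 2*z)/(s + 6*z)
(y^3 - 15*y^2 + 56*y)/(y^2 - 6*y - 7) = y*(y - 8)/(y + 1)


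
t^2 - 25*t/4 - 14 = (t - 8)*(t + 7/4)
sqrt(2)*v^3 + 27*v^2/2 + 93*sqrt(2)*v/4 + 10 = (v + 5*sqrt(2)/2)*(v + 4*sqrt(2))*(sqrt(2)*v + 1/2)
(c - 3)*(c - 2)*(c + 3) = c^3 - 2*c^2 - 9*c + 18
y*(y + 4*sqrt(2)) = y^2 + 4*sqrt(2)*y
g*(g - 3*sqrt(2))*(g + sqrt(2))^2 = g^4 - sqrt(2)*g^3 - 10*g^2 - 6*sqrt(2)*g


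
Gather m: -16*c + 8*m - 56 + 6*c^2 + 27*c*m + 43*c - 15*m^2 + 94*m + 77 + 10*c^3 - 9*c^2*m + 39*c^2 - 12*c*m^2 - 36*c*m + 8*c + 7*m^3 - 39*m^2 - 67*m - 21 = 10*c^3 + 45*c^2 + 35*c + 7*m^3 + m^2*(-12*c - 54) + m*(-9*c^2 - 9*c + 35)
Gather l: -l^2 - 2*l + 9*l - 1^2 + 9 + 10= -l^2 + 7*l + 18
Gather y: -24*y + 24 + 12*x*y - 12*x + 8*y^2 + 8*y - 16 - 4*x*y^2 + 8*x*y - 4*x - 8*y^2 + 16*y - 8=-4*x*y^2 + 20*x*y - 16*x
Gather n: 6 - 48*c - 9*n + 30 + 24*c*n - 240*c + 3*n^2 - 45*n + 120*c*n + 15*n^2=-288*c + 18*n^2 + n*(144*c - 54) + 36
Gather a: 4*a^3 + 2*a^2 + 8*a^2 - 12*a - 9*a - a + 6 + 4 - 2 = 4*a^3 + 10*a^2 - 22*a + 8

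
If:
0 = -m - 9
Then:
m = -9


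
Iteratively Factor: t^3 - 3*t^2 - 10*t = (t + 2)*(t^2 - 5*t) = t*(t + 2)*(t - 5)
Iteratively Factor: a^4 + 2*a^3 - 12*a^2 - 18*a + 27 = (a + 3)*(a^3 - a^2 - 9*a + 9) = (a + 3)^2*(a^2 - 4*a + 3) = (a - 1)*(a + 3)^2*(a - 3)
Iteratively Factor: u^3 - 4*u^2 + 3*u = (u)*(u^2 - 4*u + 3) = u*(u - 1)*(u - 3)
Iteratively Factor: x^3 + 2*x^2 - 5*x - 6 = (x + 1)*(x^2 + x - 6) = (x - 2)*(x + 1)*(x + 3)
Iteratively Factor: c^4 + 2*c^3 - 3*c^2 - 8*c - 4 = (c + 2)*(c^3 - 3*c - 2) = (c - 2)*(c + 2)*(c^2 + 2*c + 1) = (c - 2)*(c + 1)*(c + 2)*(c + 1)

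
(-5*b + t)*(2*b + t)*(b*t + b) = -10*b^3*t - 10*b^3 - 3*b^2*t^2 - 3*b^2*t + b*t^3 + b*t^2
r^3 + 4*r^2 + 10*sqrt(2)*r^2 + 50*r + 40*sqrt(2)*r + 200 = (r + 4)*(r + 5*sqrt(2))^2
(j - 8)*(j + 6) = j^2 - 2*j - 48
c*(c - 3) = c^2 - 3*c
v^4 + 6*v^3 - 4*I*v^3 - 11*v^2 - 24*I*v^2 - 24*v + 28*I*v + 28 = (v - 1)*(v + 7)*(v - 2*I)^2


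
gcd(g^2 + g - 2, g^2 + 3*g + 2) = g + 2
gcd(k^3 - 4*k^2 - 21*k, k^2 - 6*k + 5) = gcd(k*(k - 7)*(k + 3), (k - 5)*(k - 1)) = 1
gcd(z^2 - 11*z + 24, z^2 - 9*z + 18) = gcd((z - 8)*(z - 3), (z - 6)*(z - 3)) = z - 3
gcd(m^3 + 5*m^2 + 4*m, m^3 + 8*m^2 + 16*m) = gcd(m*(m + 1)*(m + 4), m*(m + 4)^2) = m^2 + 4*m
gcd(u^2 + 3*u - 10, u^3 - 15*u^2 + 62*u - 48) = 1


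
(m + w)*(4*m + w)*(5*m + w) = 20*m^3 + 29*m^2*w + 10*m*w^2 + w^3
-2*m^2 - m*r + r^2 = (-2*m + r)*(m + r)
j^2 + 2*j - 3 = (j - 1)*(j + 3)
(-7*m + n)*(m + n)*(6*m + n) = -42*m^3 - 43*m^2*n + n^3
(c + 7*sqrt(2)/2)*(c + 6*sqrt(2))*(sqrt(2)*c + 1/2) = sqrt(2)*c^3 + 39*c^2/2 + 187*sqrt(2)*c/4 + 21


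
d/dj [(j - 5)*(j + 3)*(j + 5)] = 3*j^2 + 6*j - 25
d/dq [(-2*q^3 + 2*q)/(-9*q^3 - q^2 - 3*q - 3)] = 2*(q^4 + 24*q^3 + 10*q^2 - 3)/(81*q^6 + 18*q^5 + 55*q^4 + 60*q^3 + 15*q^2 + 18*q + 9)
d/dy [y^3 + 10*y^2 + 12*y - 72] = 3*y^2 + 20*y + 12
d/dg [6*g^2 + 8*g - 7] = 12*g + 8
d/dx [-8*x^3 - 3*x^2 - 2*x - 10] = -24*x^2 - 6*x - 2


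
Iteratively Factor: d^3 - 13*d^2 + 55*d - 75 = (d - 3)*(d^2 - 10*d + 25) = (d - 5)*(d - 3)*(d - 5)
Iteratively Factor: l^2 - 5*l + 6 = (l - 3)*(l - 2)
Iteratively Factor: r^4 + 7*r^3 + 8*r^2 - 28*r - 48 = (r - 2)*(r^3 + 9*r^2 + 26*r + 24) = (r - 2)*(r + 4)*(r^2 + 5*r + 6) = (r - 2)*(r + 2)*(r + 4)*(r + 3)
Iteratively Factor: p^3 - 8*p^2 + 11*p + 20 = (p + 1)*(p^2 - 9*p + 20) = (p - 5)*(p + 1)*(p - 4)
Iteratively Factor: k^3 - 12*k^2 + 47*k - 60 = (k - 4)*(k^2 - 8*k + 15) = (k - 4)*(k - 3)*(k - 5)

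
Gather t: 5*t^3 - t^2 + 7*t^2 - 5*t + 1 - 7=5*t^3 + 6*t^2 - 5*t - 6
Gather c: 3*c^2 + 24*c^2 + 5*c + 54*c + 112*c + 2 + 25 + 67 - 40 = 27*c^2 + 171*c + 54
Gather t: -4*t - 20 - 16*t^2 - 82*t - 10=-16*t^2 - 86*t - 30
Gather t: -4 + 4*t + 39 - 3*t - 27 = t + 8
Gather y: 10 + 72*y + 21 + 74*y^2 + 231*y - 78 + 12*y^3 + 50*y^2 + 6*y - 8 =12*y^3 + 124*y^2 + 309*y - 55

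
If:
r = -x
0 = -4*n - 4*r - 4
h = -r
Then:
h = x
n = x - 1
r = -x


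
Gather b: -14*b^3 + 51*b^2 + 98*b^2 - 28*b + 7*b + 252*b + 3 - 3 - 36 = -14*b^3 + 149*b^2 + 231*b - 36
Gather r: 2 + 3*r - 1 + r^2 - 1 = r^2 + 3*r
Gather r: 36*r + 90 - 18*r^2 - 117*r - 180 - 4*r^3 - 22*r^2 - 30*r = -4*r^3 - 40*r^2 - 111*r - 90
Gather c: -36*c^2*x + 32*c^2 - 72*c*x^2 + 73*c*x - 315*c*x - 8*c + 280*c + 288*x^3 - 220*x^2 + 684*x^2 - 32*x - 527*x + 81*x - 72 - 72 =c^2*(32 - 36*x) + c*(-72*x^2 - 242*x + 272) + 288*x^3 + 464*x^2 - 478*x - 144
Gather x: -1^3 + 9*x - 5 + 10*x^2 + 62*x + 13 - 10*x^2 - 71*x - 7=0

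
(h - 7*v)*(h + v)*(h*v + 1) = h^3*v - 6*h^2*v^2 + h^2 - 7*h*v^3 - 6*h*v - 7*v^2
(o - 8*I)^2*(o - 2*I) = o^3 - 18*I*o^2 - 96*o + 128*I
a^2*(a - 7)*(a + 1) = a^4 - 6*a^3 - 7*a^2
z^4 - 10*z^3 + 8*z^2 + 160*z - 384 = (z - 6)*(z - 4)^2*(z + 4)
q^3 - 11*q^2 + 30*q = q*(q - 6)*(q - 5)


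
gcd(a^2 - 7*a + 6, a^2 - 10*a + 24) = a - 6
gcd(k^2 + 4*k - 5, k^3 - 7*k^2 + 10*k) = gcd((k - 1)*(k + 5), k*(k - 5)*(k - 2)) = 1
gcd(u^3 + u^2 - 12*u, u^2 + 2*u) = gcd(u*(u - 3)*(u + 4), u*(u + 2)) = u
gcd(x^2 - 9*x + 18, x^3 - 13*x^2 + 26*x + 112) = 1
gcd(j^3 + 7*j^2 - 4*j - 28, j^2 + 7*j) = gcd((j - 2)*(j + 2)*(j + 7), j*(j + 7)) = j + 7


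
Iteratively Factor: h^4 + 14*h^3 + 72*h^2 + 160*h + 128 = (h + 4)*(h^3 + 10*h^2 + 32*h + 32) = (h + 2)*(h + 4)*(h^2 + 8*h + 16) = (h + 2)*(h + 4)^2*(h + 4)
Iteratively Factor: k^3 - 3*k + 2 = (k + 2)*(k^2 - 2*k + 1) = (k - 1)*(k + 2)*(k - 1)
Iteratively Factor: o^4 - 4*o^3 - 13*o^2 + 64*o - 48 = (o - 3)*(o^3 - o^2 - 16*o + 16) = (o - 4)*(o - 3)*(o^2 + 3*o - 4) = (o - 4)*(o - 3)*(o + 4)*(o - 1)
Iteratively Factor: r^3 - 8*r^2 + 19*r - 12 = (r - 1)*(r^2 - 7*r + 12) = (r - 3)*(r - 1)*(r - 4)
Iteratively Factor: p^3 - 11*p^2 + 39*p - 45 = (p - 3)*(p^2 - 8*p + 15) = (p - 3)^2*(p - 5)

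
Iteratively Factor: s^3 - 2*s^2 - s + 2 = (s - 2)*(s^2 - 1) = (s - 2)*(s + 1)*(s - 1)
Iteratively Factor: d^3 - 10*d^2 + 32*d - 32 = (d - 4)*(d^2 - 6*d + 8) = (d - 4)*(d - 2)*(d - 4)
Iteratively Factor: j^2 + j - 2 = (j + 2)*(j - 1)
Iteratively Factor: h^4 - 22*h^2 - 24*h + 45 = (h - 5)*(h^3 + 5*h^2 + 3*h - 9) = (h - 5)*(h - 1)*(h^2 + 6*h + 9) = (h - 5)*(h - 1)*(h + 3)*(h + 3)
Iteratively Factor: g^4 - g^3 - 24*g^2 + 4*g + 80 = (g + 4)*(g^3 - 5*g^2 - 4*g + 20) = (g - 5)*(g + 4)*(g^2 - 4) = (g - 5)*(g + 2)*(g + 4)*(g - 2)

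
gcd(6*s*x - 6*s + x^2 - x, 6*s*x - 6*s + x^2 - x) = 6*s*x - 6*s + x^2 - x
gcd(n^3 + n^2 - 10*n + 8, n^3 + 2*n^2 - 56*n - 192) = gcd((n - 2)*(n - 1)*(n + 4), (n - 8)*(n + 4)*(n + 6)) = n + 4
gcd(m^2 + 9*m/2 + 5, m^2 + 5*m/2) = m + 5/2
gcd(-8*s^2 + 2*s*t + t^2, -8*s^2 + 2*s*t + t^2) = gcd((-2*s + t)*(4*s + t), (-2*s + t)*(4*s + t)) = 8*s^2 - 2*s*t - t^2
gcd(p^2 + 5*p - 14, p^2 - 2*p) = p - 2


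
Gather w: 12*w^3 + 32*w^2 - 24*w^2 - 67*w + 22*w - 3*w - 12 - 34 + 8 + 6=12*w^3 + 8*w^2 - 48*w - 32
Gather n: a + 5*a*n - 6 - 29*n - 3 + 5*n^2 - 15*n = a + 5*n^2 + n*(5*a - 44) - 9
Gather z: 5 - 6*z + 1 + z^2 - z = z^2 - 7*z + 6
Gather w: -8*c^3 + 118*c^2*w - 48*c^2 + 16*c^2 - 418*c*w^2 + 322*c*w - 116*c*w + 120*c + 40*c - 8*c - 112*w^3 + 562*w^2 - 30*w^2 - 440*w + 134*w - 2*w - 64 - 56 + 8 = -8*c^3 - 32*c^2 + 152*c - 112*w^3 + w^2*(532 - 418*c) + w*(118*c^2 + 206*c - 308) - 112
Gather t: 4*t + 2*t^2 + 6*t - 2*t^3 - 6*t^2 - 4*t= -2*t^3 - 4*t^2 + 6*t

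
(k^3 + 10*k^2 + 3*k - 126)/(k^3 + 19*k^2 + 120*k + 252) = (k - 3)/(k + 6)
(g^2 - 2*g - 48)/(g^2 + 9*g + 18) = (g - 8)/(g + 3)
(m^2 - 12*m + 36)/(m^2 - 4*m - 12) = (m - 6)/(m + 2)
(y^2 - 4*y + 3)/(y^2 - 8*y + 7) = (y - 3)/(y - 7)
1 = 1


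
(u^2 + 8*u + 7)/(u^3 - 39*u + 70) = (u + 1)/(u^2 - 7*u + 10)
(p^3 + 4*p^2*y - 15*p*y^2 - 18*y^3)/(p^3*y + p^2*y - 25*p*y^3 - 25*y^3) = (p^3 + 4*p^2*y - 15*p*y^2 - 18*y^3)/(y*(p^3 + p^2 - 25*p*y^2 - 25*y^2))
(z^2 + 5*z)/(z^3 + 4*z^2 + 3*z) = (z + 5)/(z^2 + 4*z + 3)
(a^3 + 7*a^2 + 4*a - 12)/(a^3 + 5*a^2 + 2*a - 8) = (a + 6)/(a + 4)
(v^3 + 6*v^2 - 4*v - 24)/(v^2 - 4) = v + 6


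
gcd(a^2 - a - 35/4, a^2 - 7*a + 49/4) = a - 7/2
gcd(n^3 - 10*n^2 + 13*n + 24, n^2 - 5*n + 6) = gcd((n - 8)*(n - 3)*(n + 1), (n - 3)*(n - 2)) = n - 3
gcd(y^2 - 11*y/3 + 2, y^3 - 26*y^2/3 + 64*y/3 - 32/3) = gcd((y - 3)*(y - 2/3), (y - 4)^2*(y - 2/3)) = y - 2/3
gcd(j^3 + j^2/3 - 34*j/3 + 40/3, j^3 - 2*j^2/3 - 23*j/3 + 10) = j^2 - 11*j/3 + 10/3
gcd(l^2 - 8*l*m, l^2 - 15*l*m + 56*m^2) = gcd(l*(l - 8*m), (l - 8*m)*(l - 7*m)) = l - 8*m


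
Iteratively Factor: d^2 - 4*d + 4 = (d - 2)*(d - 2)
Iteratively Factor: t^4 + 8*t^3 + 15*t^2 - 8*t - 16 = (t + 1)*(t^3 + 7*t^2 + 8*t - 16) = (t + 1)*(t + 4)*(t^2 + 3*t - 4) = (t + 1)*(t + 4)^2*(t - 1)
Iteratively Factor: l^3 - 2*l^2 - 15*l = (l - 5)*(l^2 + 3*l) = l*(l - 5)*(l + 3)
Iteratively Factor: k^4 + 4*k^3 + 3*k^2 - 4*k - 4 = (k + 2)*(k^3 + 2*k^2 - k - 2) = (k + 1)*(k + 2)*(k^2 + k - 2) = (k + 1)*(k + 2)^2*(k - 1)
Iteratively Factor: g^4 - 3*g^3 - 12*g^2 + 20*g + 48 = (g + 2)*(g^3 - 5*g^2 - 2*g + 24) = (g - 3)*(g + 2)*(g^2 - 2*g - 8) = (g - 4)*(g - 3)*(g + 2)*(g + 2)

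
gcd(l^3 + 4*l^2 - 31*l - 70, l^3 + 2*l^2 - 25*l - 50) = l^2 - 3*l - 10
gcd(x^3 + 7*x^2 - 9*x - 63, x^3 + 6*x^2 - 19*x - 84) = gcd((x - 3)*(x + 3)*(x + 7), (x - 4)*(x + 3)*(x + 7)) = x^2 + 10*x + 21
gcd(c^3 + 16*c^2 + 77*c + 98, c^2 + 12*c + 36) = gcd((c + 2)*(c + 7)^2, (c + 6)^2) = 1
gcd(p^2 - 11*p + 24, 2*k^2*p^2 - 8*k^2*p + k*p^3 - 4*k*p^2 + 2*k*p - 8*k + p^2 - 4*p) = 1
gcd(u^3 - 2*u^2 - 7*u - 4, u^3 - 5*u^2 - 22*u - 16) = u + 1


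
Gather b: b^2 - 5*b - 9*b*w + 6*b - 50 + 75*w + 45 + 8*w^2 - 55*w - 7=b^2 + b*(1 - 9*w) + 8*w^2 + 20*w - 12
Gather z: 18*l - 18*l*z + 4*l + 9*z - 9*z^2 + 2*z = 22*l - 9*z^2 + z*(11 - 18*l)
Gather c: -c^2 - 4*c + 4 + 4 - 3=-c^2 - 4*c + 5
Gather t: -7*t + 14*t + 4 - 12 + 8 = 7*t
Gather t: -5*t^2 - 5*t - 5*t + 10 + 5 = -5*t^2 - 10*t + 15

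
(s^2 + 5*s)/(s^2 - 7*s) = (s + 5)/(s - 7)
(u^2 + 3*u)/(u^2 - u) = (u + 3)/(u - 1)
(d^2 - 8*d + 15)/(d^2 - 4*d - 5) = (d - 3)/(d + 1)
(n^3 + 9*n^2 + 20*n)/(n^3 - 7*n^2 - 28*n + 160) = n*(n + 4)/(n^2 - 12*n + 32)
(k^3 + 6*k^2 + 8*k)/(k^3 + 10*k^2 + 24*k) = (k + 2)/(k + 6)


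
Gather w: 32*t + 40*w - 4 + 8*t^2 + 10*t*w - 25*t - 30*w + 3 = 8*t^2 + 7*t + w*(10*t + 10) - 1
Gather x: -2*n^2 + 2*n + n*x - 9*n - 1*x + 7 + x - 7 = -2*n^2 + n*x - 7*n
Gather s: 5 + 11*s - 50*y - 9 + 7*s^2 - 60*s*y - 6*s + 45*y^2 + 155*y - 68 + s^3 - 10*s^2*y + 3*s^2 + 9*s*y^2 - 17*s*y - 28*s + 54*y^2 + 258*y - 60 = s^3 + s^2*(10 - 10*y) + s*(9*y^2 - 77*y - 23) + 99*y^2 + 363*y - 132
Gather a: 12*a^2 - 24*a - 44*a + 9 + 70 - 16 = 12*a^2 - 68*a + 63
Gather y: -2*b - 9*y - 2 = -2*b - 9*y - 2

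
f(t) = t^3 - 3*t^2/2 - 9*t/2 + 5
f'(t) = 3*t^2 - 3*t - 9/2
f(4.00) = 27.00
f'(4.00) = 31.50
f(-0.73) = 7.10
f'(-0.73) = -0.71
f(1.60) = -1.94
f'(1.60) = -1.62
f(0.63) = 1.82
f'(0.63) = -5.20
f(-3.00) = -22.00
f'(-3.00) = 31.50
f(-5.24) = -156.48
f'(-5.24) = 93.59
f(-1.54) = 4.72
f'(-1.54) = 7.23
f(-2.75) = -14.77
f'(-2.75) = 26.44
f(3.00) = 5.00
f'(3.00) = 13.50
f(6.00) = 140.00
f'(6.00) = 85.50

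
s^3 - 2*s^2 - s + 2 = (s - 2)*(s - 1)*(s + 1)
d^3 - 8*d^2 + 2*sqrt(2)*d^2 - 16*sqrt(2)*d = d*(d - 8)*(d + 2*sqrt(2))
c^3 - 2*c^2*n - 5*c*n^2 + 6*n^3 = (c - 3*n)*(c - n)*(c + 2*n)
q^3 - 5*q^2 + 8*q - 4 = (q - 2)^2*(q - 1)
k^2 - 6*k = k*(k - 6)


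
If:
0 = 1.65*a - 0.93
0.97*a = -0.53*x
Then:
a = 0.56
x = -1.03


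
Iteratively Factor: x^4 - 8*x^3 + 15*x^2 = (x - 3)*(x^3 - 5*x^2) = x*(x - 3)*(x^2 - 5*x) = x^2*(x - 3)*(x - 5)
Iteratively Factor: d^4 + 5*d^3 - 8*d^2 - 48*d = (d - 3)*(d^3 + 8*d^2 + 16*d) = (d - 3)*(d + 4)*(d^2 + 4*d) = (d - 3)*(d + 4)^2*(d)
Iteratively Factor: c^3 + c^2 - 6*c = (c - 2)*(c^2 + 3*c) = (c - 2)*(c + 3)*(c)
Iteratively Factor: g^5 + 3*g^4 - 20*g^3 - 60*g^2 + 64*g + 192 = (g - 2)*(g^4 + 5*g^3 - 10*g^2 - 80*g - 96) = (g - 2)*(g + 3)*(g^3 + 2*g^2 - 16*g - 32) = (g - 2)*(g + 3)*(g + 4)*(g^2 - 2*g - 8) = (g - 2)*(g + 2)*(g + 3)*(g + 4)*(g - 4)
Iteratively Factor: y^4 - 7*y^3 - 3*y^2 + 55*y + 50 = (y - 5)*(y^3 - 2*y^2 - 13*y - 10) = (y - 5)*(y + 2)*(y^2 - 4*y - 5) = (y - 5)*(y + 1)*(y + 2)*(y - 5)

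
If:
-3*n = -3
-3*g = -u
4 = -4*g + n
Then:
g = -3/4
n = 1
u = -9/4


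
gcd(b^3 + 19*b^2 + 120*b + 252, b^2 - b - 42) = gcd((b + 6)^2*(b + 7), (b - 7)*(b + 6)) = b + 6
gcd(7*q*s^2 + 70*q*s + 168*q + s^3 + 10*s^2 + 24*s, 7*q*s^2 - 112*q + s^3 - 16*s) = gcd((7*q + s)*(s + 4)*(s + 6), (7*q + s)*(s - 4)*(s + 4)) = 7*q*s + 28*q + s^2 + 4*s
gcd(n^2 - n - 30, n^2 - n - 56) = 1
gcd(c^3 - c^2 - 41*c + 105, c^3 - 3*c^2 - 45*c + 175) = c^2 + 2*c - 35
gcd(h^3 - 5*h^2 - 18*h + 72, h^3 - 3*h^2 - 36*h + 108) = h^2 - 9*h + 18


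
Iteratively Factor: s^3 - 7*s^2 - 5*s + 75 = (s + 3)*(s^2 - 10*s + 25) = (s - 5)*(s + 3)*(s - 5)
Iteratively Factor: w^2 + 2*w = (w)*(w + 2)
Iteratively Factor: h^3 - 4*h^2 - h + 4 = (h + 1)*(h^2 - 5*h + 4) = (h - 1)*(h + 1)*(h - 4)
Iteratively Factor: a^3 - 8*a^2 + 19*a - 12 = (a - 1)*(a^2 - 7*a + 12) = (a - 4)*(a - 1)*(a - 3)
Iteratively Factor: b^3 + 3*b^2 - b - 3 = (b + 3)*(b^2 - 1) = (b + 1)*(b + 3)*(b - 1)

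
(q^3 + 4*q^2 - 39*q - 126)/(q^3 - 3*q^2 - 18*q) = (q + 7)/q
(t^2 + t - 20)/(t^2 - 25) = (t - 4)/(t - 5)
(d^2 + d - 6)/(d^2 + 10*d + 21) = (d - 2)/(d + 7)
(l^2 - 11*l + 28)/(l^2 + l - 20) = (l - 7)/(l + 5)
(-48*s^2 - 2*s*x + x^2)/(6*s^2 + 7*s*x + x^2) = (-8*s + x)/(s + x)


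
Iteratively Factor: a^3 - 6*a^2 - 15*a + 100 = (a + 4)*(a^2 - 10*a + 25) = (a - 5)*(a + 4)*(a - 5)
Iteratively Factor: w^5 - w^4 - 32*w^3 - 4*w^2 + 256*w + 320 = (w - 5)*(w^4 + 4*w^3 - 12*w^2 - 64*w - 64) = (w - 5)*(w - 4)*(w^3 + 8*w^2 + 20*w + 16) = (w - 5)*(w - 4)*(w + 2)*(w^2 + 6*w + 8) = (w - 5)*(w - 4)*(w + 2)*(w + 4)*(w + 2)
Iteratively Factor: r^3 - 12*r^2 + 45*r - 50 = (r - 5)*(r^2 - 7*r + 10) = (r - 5)^2*(r - 2)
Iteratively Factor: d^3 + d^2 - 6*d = (d + 3)*(d^2 - 2*d) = d*(d + 3)*(d - 2)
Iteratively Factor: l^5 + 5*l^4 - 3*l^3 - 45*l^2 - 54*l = (l + 3)*(l^4 + 2*l^3 - 9*l^2 - 18*l) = (l + 2)*(l + 3)*(l^3 - 9*l) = (l + 2)*(l + 3)^2*(l^2 - 3*l) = (l - 3)*(l + 2)*(l + 3)^2*(l)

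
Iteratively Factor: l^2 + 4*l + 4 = (l + 2)*(l + 2)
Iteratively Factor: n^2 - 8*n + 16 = (n - 4)*(n - 4)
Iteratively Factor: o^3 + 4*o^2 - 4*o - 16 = (o - 2)*(o^2 + 6*o + 8) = (o - 2)*(o + 2)*(o + 4)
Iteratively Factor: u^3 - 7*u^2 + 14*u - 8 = (u - 4)*(u^2 - 3*u + 2) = (u - 4)*(u - 1)*(u - 2)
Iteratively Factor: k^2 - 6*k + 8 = (k - 4)*(k - 2)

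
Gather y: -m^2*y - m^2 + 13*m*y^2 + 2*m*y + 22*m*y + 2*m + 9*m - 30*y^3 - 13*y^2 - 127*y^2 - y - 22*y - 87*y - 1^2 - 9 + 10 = -m^2 + 11*m - 30*y^3 + y^2*(13*m - 140) + y*(-m^2 + 24*m - 110)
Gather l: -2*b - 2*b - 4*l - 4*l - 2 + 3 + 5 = -4*b - 8*l + 6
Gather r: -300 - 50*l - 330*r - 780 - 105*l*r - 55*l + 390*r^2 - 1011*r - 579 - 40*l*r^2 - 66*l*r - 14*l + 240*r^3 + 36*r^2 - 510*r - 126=-119*l + 240*r^3 + r^2*(426 - 40*l) + r*(-171*l - 1851) - 1785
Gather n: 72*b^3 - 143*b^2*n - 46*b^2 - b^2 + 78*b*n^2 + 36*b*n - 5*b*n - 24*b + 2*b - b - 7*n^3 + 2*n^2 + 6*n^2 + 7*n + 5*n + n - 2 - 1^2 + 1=72*b^3 - 47*b^2 - 23*b - 7*n^3 + n^2*(78*b + 8) + n*(-143*b^2 + 31*b + 13) - 2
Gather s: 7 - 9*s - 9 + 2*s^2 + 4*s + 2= 2*s^2 - 5*s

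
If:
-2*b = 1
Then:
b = -1/2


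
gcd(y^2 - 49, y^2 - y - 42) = y - 7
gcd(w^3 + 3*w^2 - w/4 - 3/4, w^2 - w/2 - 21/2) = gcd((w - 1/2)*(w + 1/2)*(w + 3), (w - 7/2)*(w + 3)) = w + 3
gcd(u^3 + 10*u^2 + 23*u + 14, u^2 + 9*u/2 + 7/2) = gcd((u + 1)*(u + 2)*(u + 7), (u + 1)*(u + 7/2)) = u + 1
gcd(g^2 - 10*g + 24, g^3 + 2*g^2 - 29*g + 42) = 1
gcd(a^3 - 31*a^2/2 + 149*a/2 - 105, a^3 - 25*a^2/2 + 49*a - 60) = a^2 - 17*a/2 + 15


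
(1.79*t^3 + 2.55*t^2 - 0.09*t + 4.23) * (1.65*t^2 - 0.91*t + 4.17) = 2.9535*t^5 + 2.5786*t^4 + 4.9953*t^3 + 17.6949*t^2 - 4.2246*t + 17.6391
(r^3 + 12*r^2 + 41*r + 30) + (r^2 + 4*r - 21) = r^3 + 13*r^2 + 45*r + 9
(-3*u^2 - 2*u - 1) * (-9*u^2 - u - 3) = 27*u^4 + 21*u^3 + 20*u^2 + 7*u + 3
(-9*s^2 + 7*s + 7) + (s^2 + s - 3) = -8*s^2 + 8*s + 4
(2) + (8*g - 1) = 8*g + 1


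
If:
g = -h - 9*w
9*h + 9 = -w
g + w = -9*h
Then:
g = 9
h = -9/10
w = -9/10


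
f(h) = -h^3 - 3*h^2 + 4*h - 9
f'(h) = -3*h^2 - 6*h + 4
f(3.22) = -60.61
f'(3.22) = -46.43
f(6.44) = -374.75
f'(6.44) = -159.06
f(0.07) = -8.74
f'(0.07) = 3.57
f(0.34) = -8.03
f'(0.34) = 1.61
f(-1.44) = -17.99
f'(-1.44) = 6.42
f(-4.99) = 20.59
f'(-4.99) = -40.76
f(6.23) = -342.32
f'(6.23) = -149.82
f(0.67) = -7.97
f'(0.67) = -1.37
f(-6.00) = 75.00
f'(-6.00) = -68.00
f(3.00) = -51.00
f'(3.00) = -41.00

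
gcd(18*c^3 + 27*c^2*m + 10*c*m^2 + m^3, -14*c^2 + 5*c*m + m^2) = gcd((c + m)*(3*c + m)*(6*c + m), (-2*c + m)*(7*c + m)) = 1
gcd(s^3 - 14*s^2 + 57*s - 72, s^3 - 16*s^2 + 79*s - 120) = s^2 - 11*s + 24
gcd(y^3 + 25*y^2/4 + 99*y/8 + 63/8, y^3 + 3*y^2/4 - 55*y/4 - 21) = y^2 + 19*y/4 + 21/4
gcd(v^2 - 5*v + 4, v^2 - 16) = v - 4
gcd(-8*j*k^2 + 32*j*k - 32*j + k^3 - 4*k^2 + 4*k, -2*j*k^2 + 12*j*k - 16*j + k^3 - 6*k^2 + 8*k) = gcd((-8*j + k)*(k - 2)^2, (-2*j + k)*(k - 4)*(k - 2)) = k - 2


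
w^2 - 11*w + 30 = (w - 6)*(w - 5)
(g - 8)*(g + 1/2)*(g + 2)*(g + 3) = g^4 - 5*g^3/2 - 71*g^2/2 - 65*g - 24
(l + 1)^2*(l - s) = l^3 - l^2*s + 2*l^2 - 2*l*s + l - s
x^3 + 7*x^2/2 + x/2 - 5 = (x - 1)*(x + 2)*(x + 5/2)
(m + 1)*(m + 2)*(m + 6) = m^3 + 9*m^2 + 20*m + 12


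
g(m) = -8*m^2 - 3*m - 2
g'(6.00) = -99.00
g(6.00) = -308.00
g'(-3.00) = 45.00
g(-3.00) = -65.00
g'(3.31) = -55.96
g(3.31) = -99.58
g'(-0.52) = 5.32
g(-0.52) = -2.60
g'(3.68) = -61.88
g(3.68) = -121.38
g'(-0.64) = 7.24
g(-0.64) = -3.36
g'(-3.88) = 59.08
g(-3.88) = -110.80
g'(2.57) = -44.12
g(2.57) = -62.55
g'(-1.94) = 28.04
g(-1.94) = -26.29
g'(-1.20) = 16.20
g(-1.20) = -9.92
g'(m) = -16*m - 3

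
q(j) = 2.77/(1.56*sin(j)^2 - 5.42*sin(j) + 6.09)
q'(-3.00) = -0.34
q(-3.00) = 0.40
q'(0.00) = 0.40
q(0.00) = 0.45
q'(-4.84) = 0.16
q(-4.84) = 1.23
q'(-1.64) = -0.01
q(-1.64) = 0.21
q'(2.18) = -0.62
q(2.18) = 1.03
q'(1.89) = -0.39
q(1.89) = 1.18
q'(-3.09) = -0.38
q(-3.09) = 0.43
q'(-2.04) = -0.07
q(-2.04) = 0.23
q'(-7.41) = 0.07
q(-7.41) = 0.23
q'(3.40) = -0.29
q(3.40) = 0.37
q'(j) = 2.77*(-3.12*sin(j)*cos(j) + 5.42*cos(j))/(1.56*sin(j)^2 - 5.42*sin(j) + 6.09)^2 = (15.0134 - 8.6424*sin(j))*cos(j)/(1.56*sin(j)^2 - 5.42*sin(j) + 6.09)^2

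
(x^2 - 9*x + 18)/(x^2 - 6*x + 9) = (x - 6)/(x - 3)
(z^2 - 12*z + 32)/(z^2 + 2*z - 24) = (z - 8)/(z + 6)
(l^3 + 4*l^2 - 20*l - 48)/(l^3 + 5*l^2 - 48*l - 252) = (l^2 - 2*l - 8)/(l^2 - l - 42)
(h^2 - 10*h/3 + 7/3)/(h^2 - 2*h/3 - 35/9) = 3*(h - 1)/(3*h + 5)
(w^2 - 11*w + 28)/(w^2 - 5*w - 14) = (w - 4)/(w + 2)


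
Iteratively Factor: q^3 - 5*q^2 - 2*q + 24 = (q + 2)*(q^2 - 7*q + 12) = (q - 4)*(q + 2)*(q - 3)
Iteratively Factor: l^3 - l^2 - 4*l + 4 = (l - 2)*(l^2 + l - 2) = (l - 2)*(l + 2)*(l - 1)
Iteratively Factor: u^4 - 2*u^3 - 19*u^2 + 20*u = (u - 5)*(u^3 + 3*u^2 - 4*u) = (u - 5)*(u - 1)*(u^2 + 4*u) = (u - 5)*(u - 1)*(u + 4)*(u)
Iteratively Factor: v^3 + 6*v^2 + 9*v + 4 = (v + 4)*(v^2 + 2*v + 1) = (v + 1)*(v + 4)*(v + 1)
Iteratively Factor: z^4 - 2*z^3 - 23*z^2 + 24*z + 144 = (z - 4)*(z^3 + 2*z^2 - 15*z - 36) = (z - 4)*(z + 3)*(z^2 - z - 12) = (z - 4)*(z + 3)^2*(z - 4)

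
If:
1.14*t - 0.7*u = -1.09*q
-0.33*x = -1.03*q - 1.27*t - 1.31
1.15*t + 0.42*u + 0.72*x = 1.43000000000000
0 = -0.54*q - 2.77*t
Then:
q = -0.71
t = 0.14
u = -0.88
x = 2.28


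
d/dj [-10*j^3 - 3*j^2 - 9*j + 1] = -30*j^2 - 6*j - 9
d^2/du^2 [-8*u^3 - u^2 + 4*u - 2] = -48*u - 2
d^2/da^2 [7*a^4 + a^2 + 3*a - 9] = 84*a^2 + 2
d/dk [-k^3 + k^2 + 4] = k*(2 - 3*k)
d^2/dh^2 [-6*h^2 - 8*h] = -12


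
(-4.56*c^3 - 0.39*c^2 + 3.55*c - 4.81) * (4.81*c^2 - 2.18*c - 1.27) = -21.9336*c^5 + 8.0649*c^4 + 23.7169*c^3 - 30.3798*c^2 + 5.9773*c + 6.1087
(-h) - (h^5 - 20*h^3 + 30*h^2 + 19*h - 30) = -h^5 + 20*h^3 - 30*h^2 - 20*h + 30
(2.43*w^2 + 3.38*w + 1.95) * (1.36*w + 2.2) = 3.3048*w^3 + 9.9428*w^2 + 10.088*w + 4.29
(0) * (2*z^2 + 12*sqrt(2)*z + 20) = 0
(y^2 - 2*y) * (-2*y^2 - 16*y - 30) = -2*y^4 - 12*y^3 + 2*y^2 + 60*y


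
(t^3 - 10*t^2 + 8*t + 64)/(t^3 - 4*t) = (t^2 - 12*t + 32)/(t*(t - 2))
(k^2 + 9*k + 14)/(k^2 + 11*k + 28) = (k + 2)/(k + 4)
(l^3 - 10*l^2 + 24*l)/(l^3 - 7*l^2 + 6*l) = (l - 4)/(l - 1)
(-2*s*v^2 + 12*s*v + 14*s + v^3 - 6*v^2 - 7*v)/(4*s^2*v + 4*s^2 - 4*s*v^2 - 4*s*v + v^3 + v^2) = (7 - v)/(2*s - v)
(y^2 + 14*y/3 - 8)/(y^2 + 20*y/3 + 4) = (3*y - 4)/(3*y + 2)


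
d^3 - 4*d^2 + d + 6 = (d - 3)*(d - 2)*(d + 1)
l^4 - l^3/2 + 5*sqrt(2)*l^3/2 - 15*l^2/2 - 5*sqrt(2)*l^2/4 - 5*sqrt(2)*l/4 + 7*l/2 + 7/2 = (l - 1)*(l + 1/2)*(l - sqrt(2))*(l + 7*sqrt(2)/2)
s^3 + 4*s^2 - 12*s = s*(s - 2)*(s + 6)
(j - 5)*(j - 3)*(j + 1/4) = j^3 - 31*j^2/4 + 13*j + 15/4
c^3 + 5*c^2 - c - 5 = (c - 1)*(c + 1)*(c + 5)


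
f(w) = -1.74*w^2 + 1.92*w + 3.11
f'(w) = 1.92 - 3.48*w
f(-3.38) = -23.26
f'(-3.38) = 13.68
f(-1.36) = -2.72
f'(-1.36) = 6.65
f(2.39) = -2.24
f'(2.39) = -6.40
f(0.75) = 3.57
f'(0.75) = -0.69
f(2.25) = -1.38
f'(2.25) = -5.91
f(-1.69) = -5.10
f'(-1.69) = 7.80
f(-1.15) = -1.40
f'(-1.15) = 5.92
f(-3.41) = -23.67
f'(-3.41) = 13.79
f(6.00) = -48.01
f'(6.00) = -18.96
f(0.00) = 3.11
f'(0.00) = 1.92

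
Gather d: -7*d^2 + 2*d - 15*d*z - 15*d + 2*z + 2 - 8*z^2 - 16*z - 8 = -7*d^2 + d*(-15*z - 13) - 8*z^2 - 14*z - 6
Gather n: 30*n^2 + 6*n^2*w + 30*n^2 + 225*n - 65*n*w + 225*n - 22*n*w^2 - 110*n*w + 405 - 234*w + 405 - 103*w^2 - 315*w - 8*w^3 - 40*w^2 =n^2*(6*w + 60) + n*(-22*w^2 - 175*w + 450) - 8*w^3 - 143*w^2 - 549*w + 810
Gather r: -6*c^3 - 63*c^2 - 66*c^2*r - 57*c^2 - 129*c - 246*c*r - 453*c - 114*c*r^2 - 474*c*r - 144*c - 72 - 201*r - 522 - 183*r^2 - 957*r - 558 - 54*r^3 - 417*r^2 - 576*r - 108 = -6*c^3 - 120*c^2 - 726*c - 54*r^3 + r^2*(-114*c - 600) + r*(-66*c^2 - 720*c - 1734) - 1260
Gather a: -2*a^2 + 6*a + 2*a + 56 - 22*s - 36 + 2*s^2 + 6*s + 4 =-2*a^2 + 8*a + 2*s^2 - 16*s + 24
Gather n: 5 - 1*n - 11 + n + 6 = 0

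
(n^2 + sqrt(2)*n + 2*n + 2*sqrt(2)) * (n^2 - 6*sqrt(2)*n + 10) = n^4 - 5*sqrt(2)*n^3 + 2*n^3 - 10*sqrt(2)*n^2 - 2*n^2 - 4*n + 10*sqrt(2)*n + 20*sqrt(2)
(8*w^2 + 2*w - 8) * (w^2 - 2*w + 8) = 8*w^4 - 14*w^3 + 52*w^2 + 32*w - 64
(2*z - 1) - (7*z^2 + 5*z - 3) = -7*z^2 - 3*z + 2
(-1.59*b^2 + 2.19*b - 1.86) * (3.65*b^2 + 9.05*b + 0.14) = -5.8035*b^4 - 6.396*b^3 + 12.8079*b^2 - 16.5264*b - 0.2604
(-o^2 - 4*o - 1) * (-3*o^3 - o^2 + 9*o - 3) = 3*o^5 + 13*o^4 - 2*o^3 - 32*o^2 + 3*o + 3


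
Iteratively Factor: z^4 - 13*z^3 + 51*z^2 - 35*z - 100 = (z - 4)*(z^3 - 9*z^2 + 15*z + 25) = (z - 5)*(z - 4)*(z^2 - 4*z - 5) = (z - 5)^2*(z - 4)*(z + 1)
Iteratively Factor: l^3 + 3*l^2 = (l + 3)*(l^2) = l*(l + 3)*(l)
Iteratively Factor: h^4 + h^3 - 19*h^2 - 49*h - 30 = (h + 1)*(h^3 - 19*h - 30) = (h + 1)*(h + 2)*(h^2 - 2*h - 15) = (h + 1)*(h + 2)*(h + 3)*(h - 5)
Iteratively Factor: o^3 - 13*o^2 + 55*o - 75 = (o - 5)*(o^2 - 8*o + 15) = (o - 5)*(o - 3)*(o - 5)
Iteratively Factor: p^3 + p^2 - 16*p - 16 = (p + 4)*(p^2 - 3*p - 4) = (p - 4)*(p + 4)*(p + 1)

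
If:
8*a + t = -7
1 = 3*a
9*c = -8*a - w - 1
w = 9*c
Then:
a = 1/3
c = -11/54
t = -29/3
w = -11/6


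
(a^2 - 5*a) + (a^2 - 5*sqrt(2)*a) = 2*a^2 - 5*sqrt(2)*a - 5*a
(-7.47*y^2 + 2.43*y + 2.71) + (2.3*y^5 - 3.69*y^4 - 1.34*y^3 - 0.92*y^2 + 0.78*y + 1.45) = 2.3*y^5 - 3.69*y^4 - 1.34*y^3 - 8.39*y^2 + 3.21*y + 4.16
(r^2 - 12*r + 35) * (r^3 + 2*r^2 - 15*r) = r^5 - 10*r^4 - 4*r^3 + 250*r^2 - 525*r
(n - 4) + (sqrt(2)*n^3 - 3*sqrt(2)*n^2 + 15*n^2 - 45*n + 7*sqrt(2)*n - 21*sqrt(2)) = sqrt(2)*n^3 - 3*sqrt(2)*n^2 + 15*n^2 - 44*n + 7*sqrt(2)*n - 21*sqrt(2) - 4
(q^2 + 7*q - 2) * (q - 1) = q^3 + 6*q^2 - 9*q + 2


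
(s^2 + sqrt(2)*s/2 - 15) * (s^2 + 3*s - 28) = s^4 + sqrt(2)*s^3/2 + 3*s^3 - 43*s^2 + 3*sqrt(2)*s^2/2 - 45*s - 14*sqrt(2)*s + 420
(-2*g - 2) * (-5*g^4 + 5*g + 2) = 10*g^5 + 10*g^4 - 10*g^2 - 14*g - 4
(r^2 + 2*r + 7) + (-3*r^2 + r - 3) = -2*r^2 + 3*r + 4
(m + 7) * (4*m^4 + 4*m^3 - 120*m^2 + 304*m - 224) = 4*m^5 + 32*m^4 - 92*m^3 - 536*m^2 + 1904*m - 1568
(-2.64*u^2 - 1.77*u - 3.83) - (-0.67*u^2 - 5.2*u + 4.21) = -1.97*u^2 + 3.43*u - 8.04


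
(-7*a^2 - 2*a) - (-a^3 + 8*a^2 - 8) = a^3 - 15*a^2 - 2*a + 8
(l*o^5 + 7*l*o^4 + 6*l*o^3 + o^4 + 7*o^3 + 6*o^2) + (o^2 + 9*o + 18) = l*o^5 + 7*l*o^4 + 6*l*o^3 + o^4 + 7*o^3 + 7*o^2 + 9*o + 18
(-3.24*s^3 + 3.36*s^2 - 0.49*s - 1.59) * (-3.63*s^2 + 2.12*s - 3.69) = 11.7612*s^5 - 19.0656*s^4 + 20.8575*s^3 - 7.6655*s^2 - 1.5627*s + 5.8671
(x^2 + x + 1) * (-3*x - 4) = -3*x^3 - 7*x^2 - 7*x - 4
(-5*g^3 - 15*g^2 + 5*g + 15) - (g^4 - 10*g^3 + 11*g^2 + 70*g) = -g^4 + 5*g^3 - 26*g^2 - 65*g + 15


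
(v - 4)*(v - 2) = v^2 - 6*v + 8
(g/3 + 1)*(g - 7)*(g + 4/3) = g^3/3 - 8*g^2/9 - 79*g/9 - 28/3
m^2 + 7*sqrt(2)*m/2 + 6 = (m + 3*sqrt(2)/2)*(m + 2*sqrt(2))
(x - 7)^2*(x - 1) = x^3 - 15*x^2 + 63*x - 49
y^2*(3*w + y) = 3*w*y^2 + y^3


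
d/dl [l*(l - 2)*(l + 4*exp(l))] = 4*l^2*exp(l) + 3*l^2 - 4*l - 8*exp(l)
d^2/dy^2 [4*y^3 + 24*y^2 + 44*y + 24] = 24*y + 48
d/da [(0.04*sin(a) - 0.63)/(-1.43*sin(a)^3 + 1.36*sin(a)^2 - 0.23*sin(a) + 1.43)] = (0.1144*sin(a)^3 - 2.7571*sin(a)^2 + 1.7136*sin(a) - 0.0877)*cos(a)/(2.0449*sin(a)^6 - 3.8896*sin(a)^5 + 2.5074*sin(a)^4 - 4.7154*sin(a)^3 + 3.9425*sin(a)^2 - 0.6578*sin(a) + 2.0449)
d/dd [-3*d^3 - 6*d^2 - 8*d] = -9*d^2 - 12*d - 8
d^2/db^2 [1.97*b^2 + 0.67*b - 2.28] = 3.94000000000000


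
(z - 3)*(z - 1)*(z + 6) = z^3 + 2*z^2 - 21*z + 18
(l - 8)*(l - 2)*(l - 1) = l^3 - 11*l^2 + 26*l - 16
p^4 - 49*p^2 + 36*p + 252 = (p - 6)*(p - 3)*(p + 2)*(p + 7)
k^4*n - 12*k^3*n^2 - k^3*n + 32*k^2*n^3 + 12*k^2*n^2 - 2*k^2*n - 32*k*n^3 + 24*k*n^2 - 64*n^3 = (k - 2)*(k - 8*n)*(k - 4*n)*(k*n + n)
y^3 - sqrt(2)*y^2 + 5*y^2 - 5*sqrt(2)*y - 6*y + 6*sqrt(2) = (y - 1)*(y + 6)*(y - sqrt(2))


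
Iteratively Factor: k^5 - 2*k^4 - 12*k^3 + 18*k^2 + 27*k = (k)*(k^4 - 2*k^3 - 12*k^2 + 18*k + 27) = k*(k + 3)*(k^3 - 5*k^2 + 3*k + 9) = k*(k - 3)*(k + 3)*(k^2 - 2*k - 3) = k*(k - 3)*(k + 1)*(k + 3)*(k - 3)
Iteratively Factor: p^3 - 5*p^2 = (p)*(p^2 - 5*p) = p*(p - 5)*(p)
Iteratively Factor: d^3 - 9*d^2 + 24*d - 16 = (d - 1)*(d^2 - 8*d + 16) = (d - 4)*(d - 1)*(d - 4)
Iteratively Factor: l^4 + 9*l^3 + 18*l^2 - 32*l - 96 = (l + 3)*(l^3 + 6*l^2 - 32) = (l + 3)*(l + 4)*(l^2 + 2*l - 8) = (l + 3)*(l + 4)^2*(l - 2)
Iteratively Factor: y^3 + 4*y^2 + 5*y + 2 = (y + 2)*(y^2 + 2*y + 1) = (y + 1)*(y + 2)*(y + 1)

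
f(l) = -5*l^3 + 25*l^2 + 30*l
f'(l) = -15*l^2 + 50*l + 30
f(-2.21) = 109.77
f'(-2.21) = -153.76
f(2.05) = 123.49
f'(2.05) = 69.46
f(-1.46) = 25.05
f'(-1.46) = -74.97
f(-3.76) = 506.43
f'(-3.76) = -370.06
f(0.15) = 5.05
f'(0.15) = 37.16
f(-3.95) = 579.71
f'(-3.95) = -401.54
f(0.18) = 6.18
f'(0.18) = 38.51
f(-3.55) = 432.26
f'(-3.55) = -336.54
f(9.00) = -1350.00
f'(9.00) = -735.00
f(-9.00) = 5400.00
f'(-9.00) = -1635.00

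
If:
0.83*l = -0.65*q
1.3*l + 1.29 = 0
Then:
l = -0.99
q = 1.27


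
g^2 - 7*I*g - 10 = (g - 5*I)*(g - 2*I)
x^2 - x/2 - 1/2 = (x - 1)*(x + 1/2)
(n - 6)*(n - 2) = n^2 - 8*n + 12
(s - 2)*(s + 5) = s^2 + 3*s - 10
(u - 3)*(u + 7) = u^2 + 4*u - 21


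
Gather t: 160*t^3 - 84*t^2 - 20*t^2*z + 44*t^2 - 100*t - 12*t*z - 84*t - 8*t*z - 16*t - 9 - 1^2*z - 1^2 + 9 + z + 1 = 160*t^3 + t^2*(-20*z - 40) + t*(-20*z - 200)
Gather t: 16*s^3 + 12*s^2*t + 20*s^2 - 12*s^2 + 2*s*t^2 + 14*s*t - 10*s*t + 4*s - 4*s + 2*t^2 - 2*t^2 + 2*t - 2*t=16*s^3 + 8*s^2 + 2*s*t^2 + t*(12*s^2 + 4*s)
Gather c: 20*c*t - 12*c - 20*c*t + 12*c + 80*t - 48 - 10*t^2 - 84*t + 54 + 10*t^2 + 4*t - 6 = 0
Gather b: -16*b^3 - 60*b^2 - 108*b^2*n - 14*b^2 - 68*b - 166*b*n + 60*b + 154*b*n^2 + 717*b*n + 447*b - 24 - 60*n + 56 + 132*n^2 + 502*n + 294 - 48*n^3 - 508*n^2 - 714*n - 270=-16*b^3 + b^2*(-108*n - 74) + b*(154*n^2 + 551*n + 439) - 48*n^3 - 376*n^2 - 272*n + 56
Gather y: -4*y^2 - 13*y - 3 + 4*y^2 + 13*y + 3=0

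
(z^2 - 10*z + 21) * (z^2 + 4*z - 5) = z^4 - 6*z^3 - 24*z^2 + 134*z - 105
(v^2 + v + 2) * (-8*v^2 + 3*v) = -8*v^4 - 5*v^3 - 13*v^2 + 6*v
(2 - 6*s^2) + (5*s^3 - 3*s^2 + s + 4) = 5*s^3 - 9*s^2 + s + 6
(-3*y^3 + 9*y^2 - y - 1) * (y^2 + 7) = -3*y^5 + 9*y^4 - 22*y^3 + 62*y^2 - 7*y - 7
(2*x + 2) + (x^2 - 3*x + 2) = x^2 - x + 4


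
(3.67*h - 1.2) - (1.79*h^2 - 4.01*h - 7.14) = -1.79*h^2 + 7.68*h + 5.94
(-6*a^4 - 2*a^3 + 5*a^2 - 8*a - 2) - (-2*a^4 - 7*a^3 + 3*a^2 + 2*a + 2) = -4*a^4 + 5*a^3 + 2*a^2 - 10*a - 4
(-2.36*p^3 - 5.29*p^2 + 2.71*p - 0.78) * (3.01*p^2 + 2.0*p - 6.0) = -7.1036*p^5 - 20.6429*p^4 + 11.7371*p^3 + 34.8122*p^2 - 17.82*p + 4.68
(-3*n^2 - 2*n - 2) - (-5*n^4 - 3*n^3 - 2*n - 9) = 5*n^4 + 3*n^3 - 3*n^2 + 7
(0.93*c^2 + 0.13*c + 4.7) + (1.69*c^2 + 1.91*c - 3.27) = 2.62*c^2 + 2.04*c + 1.43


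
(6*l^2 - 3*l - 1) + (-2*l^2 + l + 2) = 4*l^2 - 2*l + 1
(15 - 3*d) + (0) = 15 - 3*d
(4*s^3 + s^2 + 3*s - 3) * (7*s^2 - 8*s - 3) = 28*s^5 - 25*s^4 + s^3 - 48*s^2 + 15*s + 9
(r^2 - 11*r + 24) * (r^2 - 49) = r^4 - 11*r^3 - 25*r^2 + 539*r - 1176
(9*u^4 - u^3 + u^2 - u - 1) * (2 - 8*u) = -72*u^5 + 26*u^4 - 10*u^3 + 10*u^2 + 6*u - 2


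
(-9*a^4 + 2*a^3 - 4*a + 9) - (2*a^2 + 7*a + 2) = -9*a^4 + 2*a^3 - 2*a^2 - 11*a + 7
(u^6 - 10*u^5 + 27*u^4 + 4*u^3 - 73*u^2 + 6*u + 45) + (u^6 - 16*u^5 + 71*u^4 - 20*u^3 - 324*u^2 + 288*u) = 2*u^6 - 26*u^5 + 98*u^4 - 16*u^3 - 397*u^2 + 294*u + 45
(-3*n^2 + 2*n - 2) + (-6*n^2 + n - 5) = -9*n^2 + 3*n - 7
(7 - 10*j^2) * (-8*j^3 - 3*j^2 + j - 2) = 80*j^5 + 30*j^4 - 66*j^3 - j^2 + 7*j - 14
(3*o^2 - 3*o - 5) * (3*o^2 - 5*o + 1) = 9*o^4 - 24*o^3 + 3*o^2 + 22*o - 5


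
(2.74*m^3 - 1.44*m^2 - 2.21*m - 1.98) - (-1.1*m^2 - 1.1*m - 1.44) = 2.74*m^3 - 0.34*m^2 - 1.11*m - 0.54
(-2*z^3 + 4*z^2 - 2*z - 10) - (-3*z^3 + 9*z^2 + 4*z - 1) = z^3 - 5*z^2 - 6*z - 9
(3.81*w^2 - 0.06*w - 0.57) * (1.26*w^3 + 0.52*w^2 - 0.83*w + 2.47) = 4.8006*w^5 + 1.9056*w^4 - 3.9117*w^3 + 9.1641*w^2 + 0.3249*w - 1.4079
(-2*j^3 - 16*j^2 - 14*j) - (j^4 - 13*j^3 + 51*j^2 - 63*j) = -j^4 + 11*j^3 - 67*j^2 + 49*j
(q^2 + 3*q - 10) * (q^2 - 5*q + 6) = q^4 - 2*q^3 - 19*q^2 + 68*q - 60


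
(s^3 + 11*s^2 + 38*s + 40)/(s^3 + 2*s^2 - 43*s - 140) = (s + 2)/(s - 7)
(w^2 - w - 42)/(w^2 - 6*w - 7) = (w + 6)/(w + 1)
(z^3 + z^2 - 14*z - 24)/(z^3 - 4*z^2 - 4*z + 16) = (z + 3)/(z - 2)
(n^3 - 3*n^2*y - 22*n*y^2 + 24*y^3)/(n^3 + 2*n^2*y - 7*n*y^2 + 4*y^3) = (-n + 6*y)/(-n + y)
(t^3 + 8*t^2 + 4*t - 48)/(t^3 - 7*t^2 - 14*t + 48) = (t^2 + 10*t + 24)/(t^2 - 5*t - 24)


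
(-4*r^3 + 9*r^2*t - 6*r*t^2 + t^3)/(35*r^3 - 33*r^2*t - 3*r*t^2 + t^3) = (-4*r^2 + 5*r*t - t^2)/(35*r^2 + 2*r*t - t^2)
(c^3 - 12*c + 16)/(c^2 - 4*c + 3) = (c^3 - 12*c + 16)/(c^2 - 4*c + 3)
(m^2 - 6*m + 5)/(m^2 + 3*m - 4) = (m - 5)/(m + 4)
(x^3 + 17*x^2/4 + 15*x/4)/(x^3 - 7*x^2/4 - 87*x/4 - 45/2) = x/(x - 6)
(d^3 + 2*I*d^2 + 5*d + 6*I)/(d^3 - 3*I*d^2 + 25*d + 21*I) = (d - 2*I)/(d - 7*I)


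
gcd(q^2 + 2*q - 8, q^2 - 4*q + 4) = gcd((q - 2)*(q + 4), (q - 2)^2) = q - 2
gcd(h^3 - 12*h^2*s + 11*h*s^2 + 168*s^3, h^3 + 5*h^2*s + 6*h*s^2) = h + 3*s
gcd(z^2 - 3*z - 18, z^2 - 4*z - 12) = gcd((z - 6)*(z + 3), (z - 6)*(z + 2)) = z - 6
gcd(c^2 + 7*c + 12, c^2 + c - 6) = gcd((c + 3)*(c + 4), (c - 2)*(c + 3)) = c + 3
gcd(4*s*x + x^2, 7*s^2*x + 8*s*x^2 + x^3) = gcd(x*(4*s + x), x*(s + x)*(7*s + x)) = x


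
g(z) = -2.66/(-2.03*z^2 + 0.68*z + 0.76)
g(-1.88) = 0.35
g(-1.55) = 0.51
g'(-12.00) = 0.00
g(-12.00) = 0.01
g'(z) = -2.66*(4.06*z - 0.68)/(-2.03*z^2 + 0.68*z + 0.76)^2 = (1.8088 - 10.7996*z)/(-2.03*z^2 + 0.68*z + 0.76)^2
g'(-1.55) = 0.69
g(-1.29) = 0.76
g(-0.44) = -39.24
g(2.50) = 0.26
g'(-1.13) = 2.07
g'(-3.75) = 0.05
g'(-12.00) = 0.00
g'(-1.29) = 1.29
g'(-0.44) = 1427.54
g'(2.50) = -0.24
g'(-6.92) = 0.01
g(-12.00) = 0.01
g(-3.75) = 0.09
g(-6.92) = 0.03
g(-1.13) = 1.02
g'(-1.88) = 0.37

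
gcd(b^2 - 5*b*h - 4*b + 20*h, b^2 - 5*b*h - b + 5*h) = b - 5*h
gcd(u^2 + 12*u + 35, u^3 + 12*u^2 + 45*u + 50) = u + 5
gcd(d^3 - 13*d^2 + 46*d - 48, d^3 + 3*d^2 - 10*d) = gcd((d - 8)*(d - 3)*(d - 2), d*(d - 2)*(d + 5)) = d - 2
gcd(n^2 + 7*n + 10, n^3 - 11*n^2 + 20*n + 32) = 1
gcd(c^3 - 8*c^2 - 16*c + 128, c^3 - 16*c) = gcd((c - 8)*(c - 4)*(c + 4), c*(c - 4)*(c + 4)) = c^2 - 16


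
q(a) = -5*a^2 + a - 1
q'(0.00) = 1.00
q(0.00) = -1.00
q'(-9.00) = 91.00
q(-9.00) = -415.00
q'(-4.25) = 43.50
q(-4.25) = -95.56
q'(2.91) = -28.10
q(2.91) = -40.43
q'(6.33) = -62.30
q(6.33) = -195.01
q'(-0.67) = 7.70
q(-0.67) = -3.91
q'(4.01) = -39.10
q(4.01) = -77.39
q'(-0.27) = 3.70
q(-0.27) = -1.63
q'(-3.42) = 35.20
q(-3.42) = -62.90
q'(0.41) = -3.10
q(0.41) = -1.43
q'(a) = 1 - 10*a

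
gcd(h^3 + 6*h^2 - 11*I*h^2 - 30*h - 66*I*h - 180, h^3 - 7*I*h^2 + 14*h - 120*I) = h^2 - 11*I*h - 30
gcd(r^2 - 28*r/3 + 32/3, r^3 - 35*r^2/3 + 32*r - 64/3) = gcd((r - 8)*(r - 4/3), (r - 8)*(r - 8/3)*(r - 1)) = r - 8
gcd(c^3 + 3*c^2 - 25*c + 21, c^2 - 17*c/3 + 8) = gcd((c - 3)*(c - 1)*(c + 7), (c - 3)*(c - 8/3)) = c - 3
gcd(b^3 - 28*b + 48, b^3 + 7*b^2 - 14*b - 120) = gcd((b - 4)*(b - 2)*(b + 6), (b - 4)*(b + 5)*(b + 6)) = b^2 + 2*b - 24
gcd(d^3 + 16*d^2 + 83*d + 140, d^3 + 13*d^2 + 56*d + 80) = d^2 + 9*d + 20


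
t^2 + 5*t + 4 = (t + 1)*(t + 4)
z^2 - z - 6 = (z - 3)*(z + 2)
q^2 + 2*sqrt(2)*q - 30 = (q - 3*sqrt(2))*(q + 5*sqrt(2))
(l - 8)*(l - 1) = l^2 - 9*l + 8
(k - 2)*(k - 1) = k^2 - 3*k + 2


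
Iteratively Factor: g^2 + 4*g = (g + 4)*(g)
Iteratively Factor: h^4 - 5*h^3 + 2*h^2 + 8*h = (h - 2)*(h^3 - 3*h^2 - 4*h) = (h - 2)*(h + 1)*(h^2 - 4*h) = h*(h - 2)*(h + 1)*(h - 4)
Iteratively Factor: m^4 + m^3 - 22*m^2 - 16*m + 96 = (m + 4)*(m^3 - 3*m^2 - 10*m + 24) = (m - 2)*(m + 4)*(m^2 - m - 12) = (m - 2)*(m + 3)*(m + 4)*(m - 4)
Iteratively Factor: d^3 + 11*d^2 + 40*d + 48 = (d + 4)*(d^2 + 7*d + 12) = (d + 3)*(d + 4)*(d + 4)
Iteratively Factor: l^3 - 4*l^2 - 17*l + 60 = (l - 5)*(l^2 + l - 12) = (l - 5)*(l + 4)*(l - 3)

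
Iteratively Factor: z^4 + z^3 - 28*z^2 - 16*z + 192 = (z - 3)*(z^3 + 4*z^2 - 16*z - 64) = (z - 3)*(z + 4)*(z^2 - 16) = (z - 4)*(z - 3)*(z + 4)*(z + 4)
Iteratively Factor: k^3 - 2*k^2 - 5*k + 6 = (k - 1)*(k^2 - k - 6) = (k - 1)*(k + 2)*(k - 3)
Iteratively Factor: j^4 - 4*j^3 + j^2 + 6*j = (j - 2)*(j^3 - 2*j^2 - 3*j) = j*(j - 2)*(j^2 - 2*j - 3) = j*(j - 2)*(j + 1)*(j - 3)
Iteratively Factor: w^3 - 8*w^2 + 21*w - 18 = (w - 3)*(w^2 - 5*w + 6) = (w - 3)*(w - 2)*(w - 3)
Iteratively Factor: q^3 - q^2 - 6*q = (q + 2)*(q^2 - 3*q) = (q - 3)*(q + 2)*(q)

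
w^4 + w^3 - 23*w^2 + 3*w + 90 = (w - 3)^2*(w + 2)*(w + 5)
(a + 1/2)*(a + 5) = a^2 + 11*a/2 + 5/2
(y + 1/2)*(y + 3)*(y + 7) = y^3 + 21*y^2/2 + 26*y + 21/2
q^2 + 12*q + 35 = (q + 5)*(q + 7)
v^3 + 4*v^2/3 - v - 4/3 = (v - 1)*(v + 1)*(v + 4/3)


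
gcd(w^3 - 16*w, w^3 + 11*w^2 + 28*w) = w^2 + 4*w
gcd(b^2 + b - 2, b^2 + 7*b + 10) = b + 2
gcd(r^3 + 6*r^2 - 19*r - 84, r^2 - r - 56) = r + 7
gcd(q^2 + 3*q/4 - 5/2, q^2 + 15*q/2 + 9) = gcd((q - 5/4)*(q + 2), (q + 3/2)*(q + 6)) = 1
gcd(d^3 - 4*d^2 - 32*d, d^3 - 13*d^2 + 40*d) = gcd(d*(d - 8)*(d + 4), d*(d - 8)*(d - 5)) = d^2 - 8*d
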